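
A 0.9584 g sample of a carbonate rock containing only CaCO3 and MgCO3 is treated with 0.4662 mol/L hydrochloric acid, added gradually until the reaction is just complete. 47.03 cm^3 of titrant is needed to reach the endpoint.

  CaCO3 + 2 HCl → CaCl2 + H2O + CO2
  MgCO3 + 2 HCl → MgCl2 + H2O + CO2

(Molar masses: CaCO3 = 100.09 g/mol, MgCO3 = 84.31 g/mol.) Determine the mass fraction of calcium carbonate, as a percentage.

n(HCl) = 0.04703 × 0.4662 = 0.02193 mol
Let x = n(CaCO3), y = n(MgCO3).
Titrant: 2x + 2y = 0.02193;  mass: 100.09x + 84.31y = 0.9584
Solving, x = 2.163 × 10^-3 mol, y = 8.799 × 10^-3 mol
mass of CaCO3 = 2.163 × 10^-3 × 100.09 = 0.2165 g
% CaCO3 = 0.2165 / 0.9584 × 100 = 22.59 %

22.59 %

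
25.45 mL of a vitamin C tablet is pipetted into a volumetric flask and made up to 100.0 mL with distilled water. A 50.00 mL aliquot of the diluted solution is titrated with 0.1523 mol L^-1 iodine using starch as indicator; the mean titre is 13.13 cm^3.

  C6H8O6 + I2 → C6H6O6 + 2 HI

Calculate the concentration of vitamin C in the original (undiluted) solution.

n(I2) = 0.01313 × 0.1523 = 2.000 × 10^-3 mol
n(C6H8O6) in the aliquot = 2.000 × 10^-3 mol (1:1 ratio)
[C6H8O6]_dilute = 2.000 × 10^-3 / 0.05000 = 0.03999 mol/L
Dilution factor = 100.0 / 25.45 = 3.929
[C6H8O6]_stock = 0.03999 × 3.929 = 0.1571 mol/L

0.1571 mol/L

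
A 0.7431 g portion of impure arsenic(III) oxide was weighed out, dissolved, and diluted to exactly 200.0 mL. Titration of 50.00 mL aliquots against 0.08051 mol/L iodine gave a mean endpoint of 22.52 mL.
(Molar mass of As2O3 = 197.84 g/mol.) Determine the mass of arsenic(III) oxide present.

As2O3 + 2 I2 + 2 H2O → As2O5 + 4 HI
n(I2) per titration = 0.02252 × 0.08051 = 1.813 × 10^-3 mol
From the 1:2 ratio, n(As2O3) in each aliquot = 1/2 × 1.813 × 10^-3 = 9.065 × 10^-4 mol
n(As2O3) in the whole flask = 9.065 × 10^-4 × 200.0/50.00 = 3.626 × 10^-3 mol
mass of As2O3 = 3.626 × 10^-3 × 197.84 = 0.7174 g

0.7174 g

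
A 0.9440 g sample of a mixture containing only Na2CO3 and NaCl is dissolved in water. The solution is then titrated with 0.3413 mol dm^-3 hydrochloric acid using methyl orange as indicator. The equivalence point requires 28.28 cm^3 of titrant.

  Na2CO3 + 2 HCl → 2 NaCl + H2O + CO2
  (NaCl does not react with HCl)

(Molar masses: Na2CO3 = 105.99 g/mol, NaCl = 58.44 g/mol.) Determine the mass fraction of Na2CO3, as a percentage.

n(HCl) = 0.02828 × 0.3413 = 9.652 × 10^-3 mol
Let x = n(Na2CO3), y = n(NaCl).
Titrant: 2x = 9.652 × 10^-3;  mass: 105.99x + 58.44y = 0.9440
Solving, x = 4.826 × 10^-3 mol, y = 7.401 × 10^-3 mol
mass of Na2CO3 = 4.826 × 10^-3 × 105.99 = 0.5115 g
% Na2CO3 = 0.5115 / 0.9440 × 100 = 54.18 %

54.18 %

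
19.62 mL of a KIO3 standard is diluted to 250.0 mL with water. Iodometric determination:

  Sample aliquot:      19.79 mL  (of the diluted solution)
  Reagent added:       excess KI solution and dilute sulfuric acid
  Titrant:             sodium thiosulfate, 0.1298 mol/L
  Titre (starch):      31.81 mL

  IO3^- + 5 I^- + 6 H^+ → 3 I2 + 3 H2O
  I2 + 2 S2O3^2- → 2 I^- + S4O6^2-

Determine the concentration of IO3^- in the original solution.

0.4431 mol/L

n(S2O3^2-) = 0.03181 × 0.1298 = 4.129 × 10^-3 mol
n(I2) = n(S2O3^2-)/2 = 2.064 × 10^-3 mol
From the 1:3 ratio, n(IO3^-) in the aliquot = 1/3 × 2.064 × 10^-3 = 6.882 × 10^-4 mol
[IO3^-]_dilute = 6.882 × 10^-4 / 0.01979 = 0.03477 mol/L
[IO3^-]_original = 0.03477 × 250.0/19.62 = 0.4431 mol/L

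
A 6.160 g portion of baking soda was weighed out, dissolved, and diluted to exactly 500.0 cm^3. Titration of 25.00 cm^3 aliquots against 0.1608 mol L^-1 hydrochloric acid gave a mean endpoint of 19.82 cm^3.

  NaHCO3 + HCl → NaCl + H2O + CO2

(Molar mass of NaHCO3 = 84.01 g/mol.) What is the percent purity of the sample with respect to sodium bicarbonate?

86.93 %

n(HCl) per titration = 0.01982 × 0.1608 = 3.187 × 10^-3 mol
n(NaHCO3) in each aliquot = 3.187 × 10^-3 mol (1:1 ratio)
n(NaHCO3) in the whole flask = 3.187 × 10^-3 × 500.0/25.00 = 0.06374 mol
mass of NaHCO3 = 0.06374 × 84.01 = 5.355 g
% NaHCO3 = 5.355 / 6.160 × 100 = 86.93 %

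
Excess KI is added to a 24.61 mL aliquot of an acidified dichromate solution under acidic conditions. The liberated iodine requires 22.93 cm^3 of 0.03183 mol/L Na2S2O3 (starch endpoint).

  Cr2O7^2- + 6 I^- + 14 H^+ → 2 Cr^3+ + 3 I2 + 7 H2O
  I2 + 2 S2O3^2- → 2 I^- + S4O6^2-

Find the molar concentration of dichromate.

0.004943 mol/L

n(S2O3^2-) = 0.02293 × 0.03183 = 7.299 × 10^-4 mol
n(I2) = n(S2O3^2-)/2 = 3.649 × 10^-4 mol
From the 1:3 ratio, n(Cr2O7^2-) in the aliquot = 1/3 × 3.649 × 10^-4 = 1.216 × 10^-4 mol
[Cr2O7^2-] = 1.216 × 10^-4 / 0.02461 = 0.004943 mol/L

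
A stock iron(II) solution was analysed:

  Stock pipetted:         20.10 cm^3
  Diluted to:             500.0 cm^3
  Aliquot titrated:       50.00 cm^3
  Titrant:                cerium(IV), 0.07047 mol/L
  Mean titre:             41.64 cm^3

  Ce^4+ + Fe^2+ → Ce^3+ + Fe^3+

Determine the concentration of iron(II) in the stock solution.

n(Ce4+) = 0.04164 × 0.07047 = 2.934 × 10^-3 mol
n(Fe2+) in the aliquot = 2.934 × 10^-3 mol (1:1 ratio)
[Fe2+]_dilute = 2.934 × 10^-3 / 0.05000 = 0.05869 mol/L
Dilution factor = 500.0 / 20.10 = 24.88
[Fe2+]_stock = 0.05869 × 24.88 = 1.460 mol/L

1.460 mol/L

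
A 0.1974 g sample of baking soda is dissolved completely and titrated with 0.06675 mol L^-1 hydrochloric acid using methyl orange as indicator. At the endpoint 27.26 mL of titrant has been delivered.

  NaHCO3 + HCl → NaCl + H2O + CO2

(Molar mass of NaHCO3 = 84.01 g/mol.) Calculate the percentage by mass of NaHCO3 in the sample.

n(HCl) = 0.02726 L × 0.06675 mol/L = 1.820 × 10^-3 mol
n(NaHCO3) = 1.820 × 10^-3 mol (1:1 ratio)
mass of NaHCO3 = 1.820 × 10^-3 × 84.01 g/mol = 0.1529 g
% NaHCO3 = 0.1529 / 0.1974 × 100 = 77.44 %

77.44 %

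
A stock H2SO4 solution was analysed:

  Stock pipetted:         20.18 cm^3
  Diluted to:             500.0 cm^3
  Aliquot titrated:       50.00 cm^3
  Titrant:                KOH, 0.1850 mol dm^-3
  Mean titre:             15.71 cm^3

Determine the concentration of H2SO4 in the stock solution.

0.7201 mol/L

H2SO4 + 2 KOH → K2SO4 + 2 H2O
n(KOH) = 0.01571 × 0.1850 = 2.906 × 10^-3 mol
From the 1:2 ratio, n(H2SO4) in the aliquot = 1/2 × 2.906 × 10^-3 = 1.453 × 10^-3 mol
[H2SO4]_dilute = 1.453 × 10^-3 / 0.05000 = 0.02906 mol/L
Dilution factor = 500.0 / 20.18 = 24.78
[H2SO4]_stock = 0.02906 × 24.78 = 0.7201 mol/L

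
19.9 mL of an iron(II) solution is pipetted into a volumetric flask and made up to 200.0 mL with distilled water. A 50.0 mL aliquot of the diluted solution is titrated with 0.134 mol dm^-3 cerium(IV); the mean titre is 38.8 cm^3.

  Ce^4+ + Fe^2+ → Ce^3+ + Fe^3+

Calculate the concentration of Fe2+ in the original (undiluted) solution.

1.05 mol/L

n(Ce4+) = 0.0388 × 0.134 = 5.20 × 10^-3 mol
n(Fe2+) in the aliquot = 5.20 × 10^-3 mol (1:1 ratio)
[Fe2+]_dilute = 5.20 × 10^-3 / 0.0500 = 0.104 mol/L
Dilution factor = 200.0 / 19.9 = 10.05
[Fe2+]_stock = 0.104 × 10.05 = 1.05 mol/L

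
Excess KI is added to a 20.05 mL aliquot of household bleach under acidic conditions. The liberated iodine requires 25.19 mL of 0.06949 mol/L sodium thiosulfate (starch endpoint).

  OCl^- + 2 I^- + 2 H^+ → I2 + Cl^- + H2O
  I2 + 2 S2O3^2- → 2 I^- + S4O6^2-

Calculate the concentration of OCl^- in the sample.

0.04365 mol/L

n(S2O3^2-) = 0.02519 × 0.06949 = 1.750 × 10^-3 mol
n(I2) = n(S2O3^2-)/2 = 8.752 × 10^-4 mol
n(OCl^-) in the aliquot = 8.752 × 10^-4 mol (1:1 ratio)
[OCl^-] = 8.752 × 10^-4 / 0.02005 = 0.04365 mol/L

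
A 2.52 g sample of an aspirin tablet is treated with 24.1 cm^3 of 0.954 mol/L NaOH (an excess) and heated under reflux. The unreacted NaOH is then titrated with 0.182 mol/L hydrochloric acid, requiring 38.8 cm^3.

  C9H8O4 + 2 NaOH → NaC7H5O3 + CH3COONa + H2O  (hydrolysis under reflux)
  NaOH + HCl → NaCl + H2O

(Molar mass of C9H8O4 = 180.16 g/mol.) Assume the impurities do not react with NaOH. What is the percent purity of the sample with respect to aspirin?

n(NaOH) added = 0.0241 × 0.954 = 0.0230 mol
n(HCl) used in back-titration = 0.0388 × 0.182 = 7.06 × 10^-3 mol
n(NaOH) left over = 7.06 × 10^-3 mol (1:1 ratio)
n(NaOH) consumed by analyte = 0.0230 − 7.06 × 10^-3 = 0.0159 mol
From the 1:2 ratio, n(C9H8O4) = 1/2 × 0.0159 = 7.96 × 10^-3 mol
mass of C9H8O4 = 7.96 × 10^-3 × 180.16 = 1.43 g
% C9H8O4 = 1.43 / 2.52 × 100 = 56.9 %

56.9 %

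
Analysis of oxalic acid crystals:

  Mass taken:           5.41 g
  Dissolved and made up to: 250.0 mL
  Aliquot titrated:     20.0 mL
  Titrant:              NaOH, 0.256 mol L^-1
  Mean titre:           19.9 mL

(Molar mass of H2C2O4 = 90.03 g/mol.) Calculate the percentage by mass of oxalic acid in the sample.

H2C2O4 + 2 NaOH → Na2C2O4 + 2 H2O
n(NaOH) per titration = 0.0199 × 0.256 = 5.09 × 10^-3 mol
From the 1:2 ratio, n(H2C2O4) in each aliquot = 1/2 × 5.09 × 10^-3 = 2.55 × 10^-3 mol
n(H2C2O4) in the whole flask = 2.55 × 10^-3 × 250.0/20.0 = 0.0318 mol
mass of H2C2O4 = 0.0318 × 90.03 = 2.87 g
% H2C2O4 = 2.87 / 5.41 × 100 = 53.0 %

53.0 %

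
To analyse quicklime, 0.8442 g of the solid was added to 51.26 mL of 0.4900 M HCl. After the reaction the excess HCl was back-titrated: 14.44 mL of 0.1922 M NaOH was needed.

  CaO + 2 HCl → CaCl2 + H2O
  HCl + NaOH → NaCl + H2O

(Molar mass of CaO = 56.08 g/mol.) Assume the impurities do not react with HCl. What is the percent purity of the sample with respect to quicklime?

n(HCl) added = 0.05126 × 0.4900 = 0.02512 mol
n(NaOH) used in back-titration = 0.01444 × 0.1922 = 2.775 × 10^-3 mol
n(HCl) left over = 2.775 × 10^-3 mol (1:1 ratio)
n(HCl) consumed by analyte = 0.02512 − 2.775 × 10^-3 = 0.02234 mol
From the 1:2 ratio, n(CaO) = 1/2 × 0.02234 = 0.01117 mol
mass of CaO = 0.01117 × 56.08 = 0.6265 g
% CaO = 0.6265 / 0.8442 × 100 = 74.21 %

74.21 %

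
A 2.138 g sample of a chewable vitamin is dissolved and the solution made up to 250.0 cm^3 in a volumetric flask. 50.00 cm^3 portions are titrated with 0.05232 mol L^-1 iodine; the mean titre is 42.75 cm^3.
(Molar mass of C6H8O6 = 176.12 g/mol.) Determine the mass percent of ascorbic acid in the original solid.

C6H8O6 + I2 → C6H6O6 + 2 HI
n(I2) per titration = 0.04275 × 0.05232 = 2.237 × 10^-3 mol
n(C6H8O6) in each aliquot = 2.237 × 10^-3 mol (1:1 ratio)
n(C6H8O6) in the whole flask = 2.237 × 10^-3 × 250.0/50.00 = 0.01118 mol
mass of C6H8O6 = 0.01118 × 176.12 = 1.970 g
% C6H8O6 = 1.970 / 2.138 × 100 = 92.12 %

92.12 %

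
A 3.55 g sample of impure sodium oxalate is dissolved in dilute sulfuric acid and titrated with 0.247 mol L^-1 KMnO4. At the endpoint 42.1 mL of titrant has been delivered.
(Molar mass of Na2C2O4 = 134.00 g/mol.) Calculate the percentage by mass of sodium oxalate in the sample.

98.1 %

2 MnO4^- + 5 C2O4^2- + 16 H^+ → 2 Mn^2+ + 10 CO2 + 8 H2O
n(KMnO4) = 0.0421 L × 0.247 mol/L = 0.0104 mol
From the 5:2 ratio, n(Na2C2O4) = 5/2 × 0.0104 = 0.0260 mol
mass of Na2C2O4 = 0.0260 × 134.00 g/mol = 3.48 g
% Na2C2O4 = 3.48 / 3.55 × 100 = 98.1 %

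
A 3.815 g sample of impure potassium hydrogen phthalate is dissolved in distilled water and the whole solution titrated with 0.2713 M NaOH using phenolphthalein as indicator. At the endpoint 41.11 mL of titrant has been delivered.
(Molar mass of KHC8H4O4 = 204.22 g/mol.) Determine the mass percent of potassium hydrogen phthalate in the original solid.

59.70 %

KHC8H4O4 + NaOH → KNaC8H4O4 + H2O
n(NaOH) = 0.04111 L × 0.2713 mol/L = 0.01115 mol
n(KHC8H4O4) = 0.01115 mol (1:1 ratio)
mass of KHC8H4O4 = 0.01115 × 204.22 g/mol = 2.278 g
% KHC8H4O4 = 2.278 / 3.815 × 100 = 59.70 %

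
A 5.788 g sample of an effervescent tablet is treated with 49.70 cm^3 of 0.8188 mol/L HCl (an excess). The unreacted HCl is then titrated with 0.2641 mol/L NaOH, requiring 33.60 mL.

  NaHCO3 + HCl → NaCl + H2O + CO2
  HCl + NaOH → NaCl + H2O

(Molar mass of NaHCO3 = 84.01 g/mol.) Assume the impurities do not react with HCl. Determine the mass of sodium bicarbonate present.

2.673 g

n(HCl) added = 0.04970 × 0.8188 = 0.04069 mol
n(NaOH) used in back-titration = 0.03360 × 0.2641 = 8.874 × 10^-3 mol
n(HCl) left over = 8.874 × 10^-3 mol (1:1 ratio)
n(HCl) consumed by analyte = 0.04069 − 8.874 × 10^-3 = 0.03182 mol
n(NaHCO3) = 0.03182 mol (1:1 ratio)
mass of NaHCO3 = 0.03182 × 84.01 = 2.673 g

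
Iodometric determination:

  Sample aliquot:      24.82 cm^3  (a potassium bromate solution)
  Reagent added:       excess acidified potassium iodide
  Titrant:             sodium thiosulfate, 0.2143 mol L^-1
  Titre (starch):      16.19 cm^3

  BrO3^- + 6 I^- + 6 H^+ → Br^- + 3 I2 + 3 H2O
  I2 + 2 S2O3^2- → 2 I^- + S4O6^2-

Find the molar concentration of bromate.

n(S2O3^2-) = 0.01619 × 0.2143 = 3.470 × 10^-3 mol
n(I2) = n(S2O3^2-)/2 = 1.735 × 10^-3 mol
From the 1:3 ratio, n(BrO3^-) in the aliquot = 1/3 × 1.735 × 10^-3 = 5.783 × 10^-4 mol
[BrO3^-] = 5.783 × 10^-4 / 0.02482 = 0.02330 mol/L

0.02330 mol/L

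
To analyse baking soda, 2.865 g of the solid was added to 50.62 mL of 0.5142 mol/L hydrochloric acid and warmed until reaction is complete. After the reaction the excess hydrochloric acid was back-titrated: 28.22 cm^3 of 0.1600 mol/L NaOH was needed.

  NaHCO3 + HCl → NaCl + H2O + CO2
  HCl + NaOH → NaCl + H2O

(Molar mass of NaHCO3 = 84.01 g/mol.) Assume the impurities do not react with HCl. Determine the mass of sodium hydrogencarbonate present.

n(HCl) added = 0.05062 × 0.5142 = 0.02603 mol
n(NaOH) used in back-titration = 0.02822 × 0.1600 = 4.515 × 10^-3 mol
n(HCl) left over = 4.515 × 10^-3 mol (1:1 ratio)
n(HCl) consumed by analyte = 0.02603 − 4.515 × 10^-3 = 0.02151 mol
n(NaHCO3) = 0.02151 mol (1:1 ratio)
mass of NaHCO3 = 0.02151 × 84.01 = 1.807 g

1.807 g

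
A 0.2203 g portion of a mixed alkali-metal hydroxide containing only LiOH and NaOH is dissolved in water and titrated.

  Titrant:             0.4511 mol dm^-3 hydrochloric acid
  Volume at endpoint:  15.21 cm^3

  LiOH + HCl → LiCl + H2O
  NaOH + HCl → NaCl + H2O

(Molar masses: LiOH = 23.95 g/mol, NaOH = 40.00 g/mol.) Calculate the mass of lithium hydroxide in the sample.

n(HCl) = 0.01521 × 0.4511 = 6.861 × 10^-3 mol
Let x = n(LiOH), y = n(NaOH).
Titrant: 1x + 1y = 6.861 × 10^-3;  mass: 23.95x + 40.00y = 0.2203
Solving, x = 3.374 × 10^-3 mol, y = 3.487 × 10^-3 mol
mass of LiOH = 3.374 × 10^-3 × 23.95 = 0.08080 g

0.08080 g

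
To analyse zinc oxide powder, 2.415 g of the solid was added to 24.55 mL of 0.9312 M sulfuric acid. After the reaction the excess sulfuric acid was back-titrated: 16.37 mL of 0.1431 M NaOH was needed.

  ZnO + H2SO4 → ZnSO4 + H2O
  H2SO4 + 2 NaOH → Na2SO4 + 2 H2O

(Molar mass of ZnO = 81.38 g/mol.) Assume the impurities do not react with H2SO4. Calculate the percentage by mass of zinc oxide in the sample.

n(H2SO4) added = 0.02455 × 0.9312 = 0.02286 mol
n(NaOH) used in back-titration = 0.01637 × 0.1431 = 2.343 × 10^-3 mol
From the 1:2 ratio, n(H2SO4) left over = 1/2 × 2.343 × 10^-3 = 1.171 × 10^-3 mol
n(H2SO4) consumed by analyte = 0.02286 − 1.171 × 10^-3 = 0.02169 mol
n(ZnO) = 0.02169 mol (1:1 ratio)
mass of ZnO = 0.02169 × 81.38 = 1.765 g
% ZnO = 1.765 / 2.415 × 100 = 73.09 %

73.09 %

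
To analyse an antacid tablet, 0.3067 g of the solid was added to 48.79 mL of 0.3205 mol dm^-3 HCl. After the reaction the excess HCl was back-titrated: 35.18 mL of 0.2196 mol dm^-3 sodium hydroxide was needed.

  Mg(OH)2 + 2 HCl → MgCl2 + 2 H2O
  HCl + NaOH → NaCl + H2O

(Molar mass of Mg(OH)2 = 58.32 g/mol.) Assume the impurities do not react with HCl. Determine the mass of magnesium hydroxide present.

0.2307 g

n(HCl) added = 0.04879 × 0.3205 = 0.01564 mol
n(NaOH) used in back-titration = 0.03518 × 0.2196 = 7.726 × 10^-3 mol
n(HCl) left over = 7.726 × 10^-3 mol (1:1 ratio)
n(HCl) consumed by analyte = 0.01564 − 7.726 × 10^-3 = 7.912 × 10^-3 mol
From the 1:2 ratio, n(Mg(OH)2) = 1/2 × 7.912 × 10^-3 = 3.956 × 10^-3 mol
mass of Mg(OH)2 = 3.956 × 10^-3 × 58.32 = 0.2307 g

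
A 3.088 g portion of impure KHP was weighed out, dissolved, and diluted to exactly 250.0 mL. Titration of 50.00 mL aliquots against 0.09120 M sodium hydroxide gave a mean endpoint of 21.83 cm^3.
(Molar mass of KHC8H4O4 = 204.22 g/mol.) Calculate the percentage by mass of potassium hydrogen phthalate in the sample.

65.83 %

KHC8H4O4 + NaOH → KNaC8H4O4 + H2O
n(NaOH) per titration = 0.02183 × 0.09120 = 1.991 × 10^-3 mol
n(KHC8H4O4) in each aliquot = 1.991 × 10^-3 mol (1:1 ratio)
n(KHC8H4O4) in the whole flask = 1.991 × 10^-3 × 250.0/50.00 = 9.954 × 10^-3 mol
mass of KHC8H4O4 = 9.954 × 10^-3 × 204.22 = 2.033 g
% KHC8H4O4 = 2.033 / 3.088 × 100 = 65.83 %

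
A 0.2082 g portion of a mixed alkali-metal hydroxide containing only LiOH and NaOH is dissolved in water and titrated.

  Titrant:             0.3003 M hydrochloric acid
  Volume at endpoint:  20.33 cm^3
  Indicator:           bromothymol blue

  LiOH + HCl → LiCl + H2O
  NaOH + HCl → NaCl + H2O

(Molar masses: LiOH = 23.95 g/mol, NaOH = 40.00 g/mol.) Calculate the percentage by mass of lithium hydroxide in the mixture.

n(HCl) = 0.02033 × 0.3003 = 6.105 × 10^-3 mol
Let x = n(LiOH), y = n(NaOH).
Titrant: 1x + 1y = 6.105 × 10^-3;  mass: 23.95x + 40.00y = 0.2082
Solving, x = 2.243 × 10^-3 mol, y = 3.862 × 10^-3 mol
mass of LiOH = 2.243 × 10^-3 × 23.95 = 0.05373 g
% LiOH = 0.05373 / 0.2082 × 100 = 25.80 %

25.80 %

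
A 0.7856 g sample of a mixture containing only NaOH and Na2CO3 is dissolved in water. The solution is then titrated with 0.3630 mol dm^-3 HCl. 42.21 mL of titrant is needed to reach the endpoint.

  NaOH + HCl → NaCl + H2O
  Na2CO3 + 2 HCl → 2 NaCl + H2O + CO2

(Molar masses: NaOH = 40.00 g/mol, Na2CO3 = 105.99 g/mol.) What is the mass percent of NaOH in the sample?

n(HCl) = 0.04221 × 0.3630 = 0.01532 mol
Let x = n(NaOH), y = n(Na2CO3).
Titrant: 1x + 2y = 0.01532;  mass: 40.00x + 105.99y = 0.7856
Solving, x = 2.032 × 10^-3 mol, y = 6.645 × 10^-3 mol
mass of NaOH = 2.032 × 10^-3 × 40.00 = 0.08127 g
% NaOH = 0.08127 / 0.7856 × 100 = 10.34 %

10.34 %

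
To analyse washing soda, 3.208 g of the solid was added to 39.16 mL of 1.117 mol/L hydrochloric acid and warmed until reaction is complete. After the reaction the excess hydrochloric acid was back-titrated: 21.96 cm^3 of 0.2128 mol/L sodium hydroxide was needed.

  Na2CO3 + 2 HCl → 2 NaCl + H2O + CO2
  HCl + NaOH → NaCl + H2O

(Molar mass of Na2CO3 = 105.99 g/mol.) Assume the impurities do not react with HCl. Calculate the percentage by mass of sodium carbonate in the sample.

n(HCl) added = 0.03916 × 1.117 = 0.04374 mol
n(NaOH) used in back-titration = 0.02196 × 0.2128 = 4.673 × 10^-3 mol
n(HCl) left over = 4.673 × 10^-3 mol (1:1 ratio)
n(HCl) consumed by analyte = 0.04374 − 4.673 × 10^-3 = 0.03907 mol
From the 1:2 ratio, n(Na2CO3) = 1/2 × 0.03907 = 0.01953 mol
mass of Na2CO3 = 0.01953 × 105.99 = 2.070 g
% Na2CO3 = 2.070 / 3.208 × 100 = 64.54 %

64.54 %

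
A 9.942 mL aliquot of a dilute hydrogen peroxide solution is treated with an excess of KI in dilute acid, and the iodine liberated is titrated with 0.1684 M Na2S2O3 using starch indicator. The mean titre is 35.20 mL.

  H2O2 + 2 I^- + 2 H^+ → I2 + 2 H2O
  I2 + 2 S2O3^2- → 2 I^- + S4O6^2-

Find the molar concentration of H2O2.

n(S2O3^2-) = 0.03520 × 0.1684 = 5.928 × 10^-3 mol
n(I2) = n(S2O3^2-)/2 = 2.964 × 10^-3 mol
n(H2O2) in the aliquot = 2.964 × 10^-3 mol (1:1 ratio)
[H2O2] = 2.964 × 10^-3 / 0.009942 = 0.2981 mol/L

0.2981 M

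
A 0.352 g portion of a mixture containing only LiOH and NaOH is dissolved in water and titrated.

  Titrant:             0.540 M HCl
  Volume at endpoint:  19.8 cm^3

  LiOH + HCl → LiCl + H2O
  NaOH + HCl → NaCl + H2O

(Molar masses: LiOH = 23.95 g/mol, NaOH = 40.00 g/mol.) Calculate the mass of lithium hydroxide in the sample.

n(HCl) = 0.0198 × 0.540 = 0.0107 mol
Let x = n(LiOH), y = n(NaOH).
Titrant: 1x + 1y = 0.0107;  mass: 23.95x + 40.00y = 0.352
Solving, x = 4.72 × 10^-3 mol, y = 5.98 × 10^-3 mol
mass of LiOH = 4.72 × 10^-3 × 23.95 = 0.113 g

0.113 g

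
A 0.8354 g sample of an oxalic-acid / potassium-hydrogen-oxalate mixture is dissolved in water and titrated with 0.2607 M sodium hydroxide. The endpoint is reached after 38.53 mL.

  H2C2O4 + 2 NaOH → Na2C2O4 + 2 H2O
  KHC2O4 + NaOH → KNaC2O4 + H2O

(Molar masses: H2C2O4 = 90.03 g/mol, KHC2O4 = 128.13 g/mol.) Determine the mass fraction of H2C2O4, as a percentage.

29.28 %

n(NaOH) = 0.03853 × 0.2607 = 0.01004 mol
Let x = n(H2C2O4), y = n(KHC2O4).
Titrant: 2x + 1y = 0.01004;  mass: 90.03x + 128.13y = 0.8354
Solving, x = 2.717 × 10^-3 mol, y = 4.611 × 10^-3 mol
mass of H2C2O4 = 2.717 × 10^-3 × 90.03 = 0.2446 g
% H2C2O4 = 0.2446 / 0.8354 × 100 = 29.28 %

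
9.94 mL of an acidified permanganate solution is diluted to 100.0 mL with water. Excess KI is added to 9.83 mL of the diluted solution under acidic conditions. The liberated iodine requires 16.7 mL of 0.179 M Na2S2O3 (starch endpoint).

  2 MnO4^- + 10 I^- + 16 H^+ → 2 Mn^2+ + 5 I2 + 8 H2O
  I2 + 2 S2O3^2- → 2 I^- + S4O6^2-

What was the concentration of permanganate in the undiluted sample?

n(S2O3^2-) = 0.0167 × 0.179 = 2.99 × 10^-3 mol
n(I2) = n(S2O3^2-)/2 = 1.49 × 10^-3 mol
From the 2:5 ratio, n(MnO4^-) in the aliquot = 2/5 × 1.49 × 10^-3 = 5.98 × 10^-4 mol
[MnO4^-]_dilute = 5.98 × 10^-4 / 0.00983 = 0.0608 mol/L
[MnO4^-]_original = 0.0608 × 100.0/9.94 = 0.612 mol/L

0.612 M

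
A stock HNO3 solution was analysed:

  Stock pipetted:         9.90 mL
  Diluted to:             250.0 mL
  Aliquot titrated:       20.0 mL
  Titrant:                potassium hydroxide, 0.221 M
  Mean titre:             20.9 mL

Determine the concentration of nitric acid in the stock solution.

5.83 M

HNO3 + KOH → KNO3 + H2O
n(KOH) = 0.0209 × 0.221 = 4.62 × 10^-3 mol
n(HNO3) in the aliquot = 4.62 × 10^-3 mol (1:1 ratio)
[HNO3]_dilute = 4.62 × 10^-3 / 0.0200 = 0.231 mol/L
Dilution factor = 250.0 / 9.90 = 25.25
[HNO3]_stock = 0.231 × 25.25 = 5.83 mol/L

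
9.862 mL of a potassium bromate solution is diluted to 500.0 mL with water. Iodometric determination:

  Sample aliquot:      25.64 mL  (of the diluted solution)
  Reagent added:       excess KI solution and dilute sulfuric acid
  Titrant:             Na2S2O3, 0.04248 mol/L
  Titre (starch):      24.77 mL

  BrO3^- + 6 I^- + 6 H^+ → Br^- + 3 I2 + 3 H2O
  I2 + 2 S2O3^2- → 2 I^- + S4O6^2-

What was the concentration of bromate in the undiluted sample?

0.3468 mol/L

n(S2O3^2-) = 0.02477 × 0.04248 = 1.052 × 10^-3 mol
n(I2) = n(S2O3^2-)/2 = 5.261 × 10^-4 mol
From the 1:3 ratio, n(BrO3^-) in the aliquot = 1/3 × 5.261 × 10^-4 = 1.754 × 10^-4 mol
[BrO3^-]_dilute = 1.754 × 10^-4 / 0.02564 = 0.006840 mol/L
[BrO3^-]_original = 0.006840 × 500.0/9.862 = 0.3468 mol/L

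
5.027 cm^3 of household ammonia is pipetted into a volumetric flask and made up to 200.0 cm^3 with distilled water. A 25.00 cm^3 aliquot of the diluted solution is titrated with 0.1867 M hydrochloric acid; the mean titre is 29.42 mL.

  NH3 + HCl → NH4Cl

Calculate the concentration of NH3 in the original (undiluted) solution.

8.741 M

n(HCl) = 0.02942 × 0.1867 = 5.493 × 10^-3 mol
n(NH3) in the aliquot = 5.493 × 10^-3 mol (1:1 ratio)
[NH3]_dilute = 5.493 × 10^-3 / 0.02500 = 0.2197 mol/L
Dilution factor = 200.0 / 5.027 = 39.79
[NH3]_stock = 0.2197 × 39.79 = 8.741 mol/L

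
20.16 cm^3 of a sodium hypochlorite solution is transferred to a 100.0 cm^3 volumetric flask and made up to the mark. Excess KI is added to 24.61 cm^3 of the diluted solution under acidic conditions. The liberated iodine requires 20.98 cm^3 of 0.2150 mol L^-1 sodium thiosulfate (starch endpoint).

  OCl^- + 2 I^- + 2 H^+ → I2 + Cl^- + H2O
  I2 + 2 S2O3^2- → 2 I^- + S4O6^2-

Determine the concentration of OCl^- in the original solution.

n(S2O3^2-) = 0.02098 × 0.2150 = 4.511 × 10^-3 mol
n(I2) = n(S2O3^2-)/2 = 2.255 × 10^-3 mol
n(OCl^-) in the aliquot = 2.255 × 10^-3 mol (1:1 ratio)
[OCl^-]_dilute = 2.255 × 10^-3 / 0.02461 = 0.09164 mol/L
[OCl^-]_original = 0.09164 × 100.0/20.16 = 0.4546 mol/L

0.4546 mol/L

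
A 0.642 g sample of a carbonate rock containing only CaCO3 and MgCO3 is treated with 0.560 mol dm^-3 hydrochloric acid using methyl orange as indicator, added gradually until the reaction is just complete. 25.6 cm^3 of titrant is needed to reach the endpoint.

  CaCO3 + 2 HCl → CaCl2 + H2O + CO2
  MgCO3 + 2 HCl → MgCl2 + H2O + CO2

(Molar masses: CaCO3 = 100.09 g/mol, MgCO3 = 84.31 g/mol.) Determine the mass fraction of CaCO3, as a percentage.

37.2 %

n(HCl) = 0.0256 × 0.560 = 0.0143 mol
Let x = n(CaCO3), y = n(MgCO3).
Titrant: 2x + 2y = 0.0143;  mass: 100.09x + 84.31y = 0.642
Solving, x = 2.39 × 10^-3 mol, y = 4.78 × 10^-3 mol
mass of CaCO3 = 2.39 × 10^-3 × 100.09 = 0.239 g
% CaCO3 = 0.239 / 0.642 × 100 = 37.2 %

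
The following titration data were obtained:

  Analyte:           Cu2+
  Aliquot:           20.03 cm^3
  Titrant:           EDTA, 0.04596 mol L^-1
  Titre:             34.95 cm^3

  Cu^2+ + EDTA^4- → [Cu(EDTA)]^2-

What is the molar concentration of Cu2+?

0.08019 mol/L

n(EDTA) = 0.03495 L × 0.04596 mol/L = 1.606 × 10^-3 mol
n(Cu2+) = 1.606 × 10^-3 mol (1:1 mole ratio)
[Cu2+] = 1.606 × 10^-3 mol / 0.02003 L = 0.08019 mol/L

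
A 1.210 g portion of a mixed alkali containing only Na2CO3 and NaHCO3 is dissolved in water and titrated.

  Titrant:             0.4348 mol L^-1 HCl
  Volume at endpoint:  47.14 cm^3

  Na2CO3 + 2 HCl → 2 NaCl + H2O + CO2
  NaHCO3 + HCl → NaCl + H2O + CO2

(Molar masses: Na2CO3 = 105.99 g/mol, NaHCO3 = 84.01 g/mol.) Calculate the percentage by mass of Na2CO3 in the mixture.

n(HCl) = 0.04714 × 0.4348 = 0.02050 mol
Let x = n(Na2CO3), y = n(NaHCO3).
Titrant: 2x + 1y = 0.02050;  mass: 105.99x + 84.01y = 1.210
Solving, x = 8.253 × 10^-3 mol, y = 3.991 × 10^-3 mol
mass of Na2CO3 = 8.253 × 10^-3 × 105.99 = 0.8747 g
% Na2CO3 = 0.8747 / 1.210 × 100 = 72.29 %

72.29 %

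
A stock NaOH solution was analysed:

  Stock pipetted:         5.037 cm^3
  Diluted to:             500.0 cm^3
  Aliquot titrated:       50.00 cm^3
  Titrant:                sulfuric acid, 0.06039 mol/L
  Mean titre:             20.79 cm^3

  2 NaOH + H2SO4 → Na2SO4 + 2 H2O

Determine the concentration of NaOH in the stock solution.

n(H2SO4) = 0.02079 × 0.06039 = 1.256 × 10^-3 mol
From the 2:1 ratio, n(NaOH) in the aliquot = 2/1 × 1.256 × 10^-3 = 2.511 × 10^-3 mol
[NaOH]_dilute = 2.511 × 10^-3 / 0.05000 = 0.05022 mol/L
Dilution factor = 500.0 / 5.037 = 99.27
[NaOH]_stock = 0.05022 × 99.27 = 4.985 mol/L

4.985 mol/L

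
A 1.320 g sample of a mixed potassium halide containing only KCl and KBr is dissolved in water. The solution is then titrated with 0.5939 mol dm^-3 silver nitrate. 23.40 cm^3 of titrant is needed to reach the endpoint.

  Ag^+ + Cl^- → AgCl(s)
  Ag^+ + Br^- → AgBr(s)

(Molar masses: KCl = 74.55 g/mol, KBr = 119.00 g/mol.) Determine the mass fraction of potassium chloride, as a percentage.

n(AgNO3) = 0.02340 × 0.5939 = 0.01390 mol
Let x = n(KCl), y = n(KBr).
Titrant: 1x + 1y = 0.01390;  mass: 74.55x + 119.00y = 1.320
Solving, x = 7.509 × 10^-3 mol, y = 6.388 × 10^-3 mol
mass of KCl = 7.509 × 10^-3 × 74.55 = 0.5598 g
% KCl = 0.5598 / 1.320 × 100 = 42.41 %

42.41 %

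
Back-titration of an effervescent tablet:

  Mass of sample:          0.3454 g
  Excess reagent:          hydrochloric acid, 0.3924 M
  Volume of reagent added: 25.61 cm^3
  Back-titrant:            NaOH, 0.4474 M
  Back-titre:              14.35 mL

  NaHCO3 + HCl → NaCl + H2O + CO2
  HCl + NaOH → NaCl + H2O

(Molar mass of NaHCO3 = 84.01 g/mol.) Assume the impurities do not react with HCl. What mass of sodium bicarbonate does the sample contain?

n(HCl) added = 0.02561 × 0.3924 = 0.01005 mol
n(NaOH) used in back-titration = 0.01435 × 0.4474 = 6.420 × 10^-3 mol
n(HCl) left over = 6.420 × 10^-3 mol (1:1 ratio)
n(HCl) consumed by analyte = 0.01005 − 6.420 × 10^-3 = 3.629 × 10^-3 mol
n(NaHCO3) = 3.629 × 10^-3 mol (1:1 ratio)
mass of NaHCO3 = 3.629 × 10^-3 × 84.01 = 0.3049 g

0.3049 g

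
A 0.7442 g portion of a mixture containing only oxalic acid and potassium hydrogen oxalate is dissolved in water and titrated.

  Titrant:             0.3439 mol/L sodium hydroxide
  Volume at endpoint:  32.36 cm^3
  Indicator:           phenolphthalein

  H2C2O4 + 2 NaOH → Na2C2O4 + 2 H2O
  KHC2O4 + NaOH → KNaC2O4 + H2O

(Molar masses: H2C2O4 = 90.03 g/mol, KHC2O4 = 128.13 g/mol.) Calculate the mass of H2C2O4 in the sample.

0.3692 g

n(NaOH) = 0.03236 × 0.3439 = 0.01113 mol
Let x = n(H2C2O4), y = n(KHC2O4).
Titrant: 2x + 1y = 0.01113;  mass: 90.03x + 128.13y = 0.7442
Solving, x = 4.101 × 10^-3 mol, y = 2.927 × 10^-3 mol
mass of H2C2O4 = 4.101 × 10^-3 × 90.03 = 0.3692 g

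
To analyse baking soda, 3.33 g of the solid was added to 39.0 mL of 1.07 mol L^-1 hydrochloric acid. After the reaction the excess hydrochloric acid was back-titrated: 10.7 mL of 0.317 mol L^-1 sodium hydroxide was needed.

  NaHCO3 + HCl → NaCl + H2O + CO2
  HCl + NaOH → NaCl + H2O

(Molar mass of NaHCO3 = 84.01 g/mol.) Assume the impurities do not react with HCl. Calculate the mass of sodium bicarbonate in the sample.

n(HCl) added = 0.0390 × 1.07 = 0.0417 mol
n(NaOH) used in back-titration = 0.0107 × 0.317 = 3.39 × 10^-3 mol
n(HCl) left over = 3.39 × 10^-3 mol (1:1 ratio)
n(HCl) consumed by analyte = 0.0417 − 3.39 × 10^-3 = 0.0383 mol
n(NaHCO3) = 0.0383 mol (1:1 ratio)
mass of NaHCO3 = 0.0383 × 84.01 = 3.22 g

3.22 g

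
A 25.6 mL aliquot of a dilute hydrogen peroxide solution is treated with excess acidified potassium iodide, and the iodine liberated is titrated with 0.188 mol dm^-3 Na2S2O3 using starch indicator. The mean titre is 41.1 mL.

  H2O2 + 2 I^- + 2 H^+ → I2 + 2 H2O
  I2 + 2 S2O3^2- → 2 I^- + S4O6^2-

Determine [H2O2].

0.151 mol/L

n(S2O3^2-) = 0.0411 × 0.188 = 7.73 × 10^-3 mol
n(I2) = n(S2O3^2-)/2 = 3.86 × 10^-3 mol
n(H2O2) in the aliquot = 3.86 × 10^-3 mol (1:1 ratio)
[H2O2] = 3.86 × 10^-3 / 0.0256 = 0.151 mol/L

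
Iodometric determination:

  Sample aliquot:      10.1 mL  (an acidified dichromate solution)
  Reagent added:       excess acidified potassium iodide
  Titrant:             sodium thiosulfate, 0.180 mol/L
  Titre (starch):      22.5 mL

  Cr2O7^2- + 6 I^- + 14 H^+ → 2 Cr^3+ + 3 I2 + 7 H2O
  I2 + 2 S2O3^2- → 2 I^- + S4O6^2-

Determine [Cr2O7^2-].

n(S2O3^2-) = 0.0225 × 0.180 = 4.05 × 10^-3 mol
n(I2) = n(S2O3^2-)/2 = 2.02 × 10^-3 mol
From the 1:3 ratio, n(Cr2O7^2-) in the aliquot = 1/3 × 2.02 × 10^-3 = 6.75 × 10^-4 mol
[Cr2O7^2-] = 6.75 × 10^-4 / 0.0101 = 0.0668 mol/L

0.0668 mol/L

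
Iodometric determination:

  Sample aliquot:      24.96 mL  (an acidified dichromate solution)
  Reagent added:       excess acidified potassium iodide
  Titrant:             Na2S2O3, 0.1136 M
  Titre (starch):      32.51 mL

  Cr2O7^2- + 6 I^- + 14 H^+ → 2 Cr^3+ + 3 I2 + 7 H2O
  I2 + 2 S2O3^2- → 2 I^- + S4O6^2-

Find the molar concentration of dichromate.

n(S2O3^2-) = 0.03251 × 0.1136 = 3.693 × 10^-3 mol
n(I2) = n(S2O3^2-)/2 = 1.847 × 10^-3 mol
From the 1:3 ratio, n(Cr2O7^2-) in the aliquot = 1/3 × 1.847 × 10^-3 = 6.155 × 10^-4 mol
[Cr2O7^2-] = 6.155 × 10^-4 / 0.02496 = 0.02466 mol/L

0.02466 M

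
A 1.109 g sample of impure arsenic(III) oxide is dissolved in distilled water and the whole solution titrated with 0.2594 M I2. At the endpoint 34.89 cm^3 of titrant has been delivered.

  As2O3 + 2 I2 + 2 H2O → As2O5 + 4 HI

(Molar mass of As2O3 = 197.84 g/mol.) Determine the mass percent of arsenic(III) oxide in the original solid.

n(I2) = 0.03489 L × 0.2594 mol/L = 9.050 × 10^-3 mol
From the 1:2 ratio, n(As2O3) = 1/2 × 9.050 × 10^-3 = 4.525 × 10^-3 mol
mass of As2O3 = 4.525 × 10^-3 × 197.84 g/mol = 0.8953 g
% As2O3 = 0.8953 / 1.109 × 100 = 80.73 %

80.73 %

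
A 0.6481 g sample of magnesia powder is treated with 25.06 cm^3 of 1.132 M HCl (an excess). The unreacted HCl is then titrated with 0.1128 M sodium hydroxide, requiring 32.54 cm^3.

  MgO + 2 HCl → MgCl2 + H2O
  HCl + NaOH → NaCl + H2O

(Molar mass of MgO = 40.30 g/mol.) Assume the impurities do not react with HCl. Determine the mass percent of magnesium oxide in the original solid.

n(HCl) added = 0.02506 × 1.132 = 0.02837 mol
n(NaOH) used in back-titration = 0.03254 × 0.1128 = 3.671 × 10^-3 mol
n(HCl) left over = 3.671 × 10^-3 mol (1:1 ratio)
n(HCl) consumed by analyte = 0.02837 − 3.671 × 10^-3 = 0.02470 mol
From the 1:2 ratio, n(MgO) = 1/2 × 0.02470 = 0.01235 mol
mass of MgO = 0.01235 × 40.30 = 0.4977 g
% MgO = 0.4977 / 0.6481 × 100 = 76.79 %

76.79 %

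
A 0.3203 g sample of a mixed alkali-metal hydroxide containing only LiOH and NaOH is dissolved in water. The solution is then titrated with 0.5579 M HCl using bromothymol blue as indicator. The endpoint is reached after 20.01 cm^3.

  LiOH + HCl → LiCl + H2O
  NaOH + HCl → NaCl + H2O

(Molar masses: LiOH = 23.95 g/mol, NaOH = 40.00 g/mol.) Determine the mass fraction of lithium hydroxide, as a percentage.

n(HCl) = 0.02001 × 0.5579 = 0.01116 mol
Let x = n(LiOH), y = n(NaOH).
Titrant: 1x + 1y = 0.01116;  mass: 23.95x + 40.00y = 0.3203
Solving, x = 7.866 × 10^-3 mol, y = 3.298 × 10^-3 mol
mass of LiOH = 7.866 × 10^-3 × 23.95 = 0.1884 g
% LiOH = 0.1884 / 0.3203 × 100 = 58.81 %

58.81 %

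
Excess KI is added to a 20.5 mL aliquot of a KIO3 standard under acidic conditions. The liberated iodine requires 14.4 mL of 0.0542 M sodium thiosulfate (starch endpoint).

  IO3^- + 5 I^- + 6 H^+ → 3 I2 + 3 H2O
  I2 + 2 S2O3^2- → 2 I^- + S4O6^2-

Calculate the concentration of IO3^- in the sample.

0.00635 M

n(S2O3^2-) = 0.0144 × 0.0542 = 7.80 × 10^-4 mol
n(I2) = n(S2O3^2-)/2 = 3.90 × 10^-4 mol
From the 1:3 ratio, n(IO3^-) in the aliquot = 1/3 × 3.90 × 10^-4 = 1.30 × 10^-4 mol
[IO3^-] = 1.30 × 10^-4 / 0.0205 = 0.00635 mol/L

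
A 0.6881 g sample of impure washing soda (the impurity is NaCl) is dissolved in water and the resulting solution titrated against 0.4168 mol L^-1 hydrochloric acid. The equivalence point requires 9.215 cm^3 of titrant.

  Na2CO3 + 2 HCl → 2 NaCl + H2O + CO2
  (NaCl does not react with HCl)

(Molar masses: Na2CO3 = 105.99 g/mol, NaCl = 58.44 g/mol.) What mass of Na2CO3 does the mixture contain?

0.2035 g

n(HCl) = 0.009215 × 0.4168 = 3.841 × 10^-3 mol
Let x = n(Na2CO3), y = n(NaCl).
Titrant: 2x = 3.841 × 10^-3;  mass: 105.99x + 58.44y = 0.6881
Solving, x = 1.920 × 10^-3 mol, y = 8.292 × 10^-3 mol
mass of Na2CO3 = 1.920 × 10^-3 × 105.99 = 0.2035 g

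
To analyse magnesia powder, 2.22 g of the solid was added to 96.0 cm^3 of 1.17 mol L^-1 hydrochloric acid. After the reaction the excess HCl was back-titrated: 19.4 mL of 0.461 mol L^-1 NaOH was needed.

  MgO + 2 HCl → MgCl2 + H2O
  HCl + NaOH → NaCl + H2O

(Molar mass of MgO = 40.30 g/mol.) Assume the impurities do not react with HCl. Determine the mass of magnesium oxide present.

n(HCl) added = 0.0960 × 1.17 = 0.112 mol
n(NaOH) used in back-titration = 0.0194 × 0.461 = 8.94 × 10^-3 mol
n(HCl) left over = 8.94 × 10^-3 mol (1:1 ratio)
n(HCl) consumed by analyte = 0.112 − 8.94 × 10^-3 = 0.103 mol
From the 1:2 ratio, n(MgO) = 1/2 × 0.103 = 0.0517 mol
mass of MgO = 0.0517 × 40.30 = 2.08 g

2.08 g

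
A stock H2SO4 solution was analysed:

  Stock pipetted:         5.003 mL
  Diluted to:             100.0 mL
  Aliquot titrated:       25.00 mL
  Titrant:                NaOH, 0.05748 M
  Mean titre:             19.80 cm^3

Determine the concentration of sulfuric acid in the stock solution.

H2SO4 + 2 NaOH → Na2SO4 + 2 H2O
n(NaOH) = 0.01980 × 0.05748 = 1.138 × 10^-3 mol
From the 1:2 ratio, n(H2SO4) in the aliquot = 1/2 × 1.138 × 10^-3 = 5.691 × 10^-4 mol
[H2SO4]_dilute = 5.691 × 10^-4 / 0.02500 = 0.02276 mol/L
Dilution factor = 100.0 / 5.003 = 19.99
[H2SO4]_stock = 0.02276 × 19.99 = 0.4550 mol/L

0.4550 M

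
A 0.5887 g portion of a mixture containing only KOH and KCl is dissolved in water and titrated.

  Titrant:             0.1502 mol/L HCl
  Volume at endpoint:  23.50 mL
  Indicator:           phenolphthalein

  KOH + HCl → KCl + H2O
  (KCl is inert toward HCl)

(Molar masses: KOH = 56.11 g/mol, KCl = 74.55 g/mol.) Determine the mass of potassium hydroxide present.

0.1981 g

n(HCl) = 0.02350 × 0.1502 = 3.530 × 10^-3 mol
Let x = n(KOH), y = n(KCl).
Titrant: 1x = 3.530 × 10^-3;  mass: 56.11x + 74.55y = 0.5887
Solving, x = 3.530 × 10^-3 mol, y = 5.240 × 10^-3 mol
mass of KOH = 3.530 × 10^-3 × 56.11 = 0.1981 g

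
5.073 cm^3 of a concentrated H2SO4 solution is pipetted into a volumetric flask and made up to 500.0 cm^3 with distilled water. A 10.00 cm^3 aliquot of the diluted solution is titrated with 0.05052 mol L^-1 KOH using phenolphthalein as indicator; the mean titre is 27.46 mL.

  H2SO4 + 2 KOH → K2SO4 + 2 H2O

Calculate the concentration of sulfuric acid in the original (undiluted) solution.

n(KOH) = 0.02746 × 0.05052 = 1.387 × 10^-3 mol
From the 1:2 ratio, n(H2SO4) in the aliquot = 1/2 × 1.387 × 10^-3 = 6.936 × 10^-4 mol
[H2SO4]_dilute = 6.936 × 10^-4 / 0.01000 = 0.06936 mol/L
Dilution factor = 500.0 / 5.073 = 98.56
[H2SO4]_stock = 0.06936 × 98.56 = 6.837 mol/L

6.837 mol/L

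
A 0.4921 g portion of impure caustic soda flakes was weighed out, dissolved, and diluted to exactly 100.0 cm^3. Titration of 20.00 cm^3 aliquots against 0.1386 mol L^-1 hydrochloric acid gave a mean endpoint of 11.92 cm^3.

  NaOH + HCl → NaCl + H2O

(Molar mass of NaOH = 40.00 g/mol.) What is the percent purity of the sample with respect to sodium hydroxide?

67.15 %

n(HCl) per titration = 0.01192 × 0.1386 = 1.652 × 10^-3 mol
n(NaOH) in each aliquot = 1.652 × 10^-3 mol (1:1 ratio)
n(NaOH) in the whole flask = 1.652 × 10^-3 × 100.0/20.00 = 8.261 × 10^-3 mol
mass of NaOH = 8.261 × 10^-3 × 40.00 = 0.3304 g
% NaOH = 0.3304 / 0.4921 × 100 = 67.15 %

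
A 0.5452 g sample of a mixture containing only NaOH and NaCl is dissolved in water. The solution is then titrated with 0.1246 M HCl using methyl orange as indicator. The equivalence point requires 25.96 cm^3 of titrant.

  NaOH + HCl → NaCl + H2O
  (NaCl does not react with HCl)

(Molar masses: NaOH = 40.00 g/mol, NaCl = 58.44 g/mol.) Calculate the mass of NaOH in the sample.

0.1294 g

n(HCl) = 0.02596 × 0.1246 = 3.235 × 10^-3 mol
Let x = n(NaOH), y = n(NaCl).
Titrant: 1x = 3.235 × 10^-3;  mass: 40.00x + 58.44y = 0.5452
Solving, x = 3.235 × 10^-3 mol, y = 7.115 × 10^-3 mol
mass of NaOH = 3.235 × 10^-3 × 40.00 = 0.1294 g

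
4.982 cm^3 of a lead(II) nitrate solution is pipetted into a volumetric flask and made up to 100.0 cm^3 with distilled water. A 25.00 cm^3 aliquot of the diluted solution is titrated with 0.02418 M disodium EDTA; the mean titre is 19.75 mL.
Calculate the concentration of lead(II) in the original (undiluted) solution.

Pb^2+ + EDTA^4- → [Pb(EDTA)]^2-
n(EDTA) = 0.01975 × 0.02418 = 4.776 × 10^-4 mol
n(Pb2+) in the aliquot = 4.776 × 10^-4 mol (1:1 ratio)
[Pb2+]_dilute = 4.776 × 10^-4 / 0.02500 = 0.01910 mol/L
Dilution factor = 100.0 / 4.982 = 20.07
[Pb2+]_stock = 0.01910 × 20.07 = 0.3834 mol/L

0.3834 M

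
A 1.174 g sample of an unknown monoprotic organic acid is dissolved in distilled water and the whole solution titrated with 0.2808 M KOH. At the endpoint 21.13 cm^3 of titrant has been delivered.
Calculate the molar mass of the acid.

n(KOH) = 0.02113 L × 0.2808 mol/L = 5.933 × 10^-3 mol
n(HA) = 5.933 × 10^-3 mol (1:1 ratio)
M = m / n = 1.174 g / 5.933 × 10^-3 mol = 197.9 g/mol

197.9 g/mol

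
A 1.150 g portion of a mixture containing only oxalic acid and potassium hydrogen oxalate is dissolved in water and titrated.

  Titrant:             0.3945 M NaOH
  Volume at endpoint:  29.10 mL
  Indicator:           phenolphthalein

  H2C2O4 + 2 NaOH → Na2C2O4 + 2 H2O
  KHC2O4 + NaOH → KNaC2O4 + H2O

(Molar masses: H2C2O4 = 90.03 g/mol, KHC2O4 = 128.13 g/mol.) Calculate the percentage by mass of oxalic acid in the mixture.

n(NaOH) = 0.02910 × 0.3945 = 0.01148 mol
Let x = n(H2C2O4), y = n(KHC2O4).
Titrant: 2x + 1y = 0.01148;  mass: 90.03x + 128.13y = 1.150
Solving, x = 1.931 × 10^-3 mol, y = 7.619 × 10^-3 mol
mass of H2C2O4 = 1.931 × 10^-3 × 90.03 = 0.1738 g
% H2C2O4 = 0.1738 / 1.150 × 100 = 15.11 %

15.11 %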